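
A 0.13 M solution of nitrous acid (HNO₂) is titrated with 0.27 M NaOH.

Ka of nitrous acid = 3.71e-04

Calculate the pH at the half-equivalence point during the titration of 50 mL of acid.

At half-equivalence [HA] = [A⁻], so Henderson-Hasselbalch gives pH = pKa = -log(3.71e-04) = 3.43.

pH = pKa = 3.43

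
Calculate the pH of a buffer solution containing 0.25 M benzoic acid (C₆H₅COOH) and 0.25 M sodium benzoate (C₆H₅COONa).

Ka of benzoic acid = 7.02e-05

pKa = -log(7.02e-05) = 4.15. pH = pKa + log([A⁻]/[HA]) = 4.15 + log(0.25/0.25)

pH = 4.15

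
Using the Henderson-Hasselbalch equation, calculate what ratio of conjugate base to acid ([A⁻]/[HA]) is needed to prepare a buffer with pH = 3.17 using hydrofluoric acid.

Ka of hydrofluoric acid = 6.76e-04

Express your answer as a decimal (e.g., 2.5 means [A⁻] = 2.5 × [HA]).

pKa = -log(6.76e-04) = 3.1701. pH = pKa + log([A⁻]/[HA]), so log([A⁻]/[HA]) = pH − pKa = 3.17 − 3.1701 = -0.0001. [A⁻]/[HA] = 10^(-0.0001) = 1.00

[A⁻]/[HA] = 1.00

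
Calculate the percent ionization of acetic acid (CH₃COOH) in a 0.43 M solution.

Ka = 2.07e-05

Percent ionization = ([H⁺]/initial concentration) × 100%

Using Ka equilibrium: x² + Ka×x - Ka×C = 0. Solving: [H⁺] = 2.9731e-03. Percent = (2.9731e-03/0.43) × 100

Percent ionization = 0.691%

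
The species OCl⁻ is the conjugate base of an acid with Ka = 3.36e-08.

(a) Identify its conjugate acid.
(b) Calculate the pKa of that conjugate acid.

(a) The conjugate acid is formed by adding one H⁺ to OCl⁻, giving HOCl. (b) pKa = -log(Ka) = -log(3.36e-08) = 7.47.

Conjugate acid: HOCl; pK_a = 7.47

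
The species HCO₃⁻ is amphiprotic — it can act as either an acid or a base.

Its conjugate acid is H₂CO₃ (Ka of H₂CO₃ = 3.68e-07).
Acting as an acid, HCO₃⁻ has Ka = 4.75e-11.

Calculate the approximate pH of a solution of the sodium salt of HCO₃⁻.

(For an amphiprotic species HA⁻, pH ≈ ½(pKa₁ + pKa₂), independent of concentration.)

pKa₁ = -log(3.68e-07) = 6.43; pKa₂ = -log(4.75e-11) = 10.32. For an amphiprotic species, pH ≈ ½(pKa₁ + pKa₂) = ½(6.43 + 10.32) = 8.38.

pH = 8.38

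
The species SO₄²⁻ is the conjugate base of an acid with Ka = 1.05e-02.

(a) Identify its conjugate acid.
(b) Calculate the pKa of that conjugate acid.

(a) The conjugate acid is formed by adding one H⁺ to SO₄²⁻, giving HSO₄⁻. (b) pKa = -log(Ka) = -log(1.05e-02) = 1.98.

Conjugate acid: HSO₄⁻; pK_a = 1.98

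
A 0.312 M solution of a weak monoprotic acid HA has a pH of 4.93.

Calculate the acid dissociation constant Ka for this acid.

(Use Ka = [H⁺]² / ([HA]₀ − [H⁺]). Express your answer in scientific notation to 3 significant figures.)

[H⁺] = 10^(−pH) = 10^(−4.93) = 1.175e-05 M. For HA ⇌ H⁺ + A⁻, Ka = [H⁺][A⁻]/[HA] = [H⁺]² / ([HA]₀ − [H⁺]) = (1.175e-05)² / (0.312 − 1.175e-05) = 4.42e-10.

K_a = 4.42e-10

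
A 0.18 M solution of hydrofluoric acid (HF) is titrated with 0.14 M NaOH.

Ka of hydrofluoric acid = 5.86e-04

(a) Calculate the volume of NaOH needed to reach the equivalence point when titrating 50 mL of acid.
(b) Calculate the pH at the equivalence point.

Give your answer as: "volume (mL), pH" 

moles acid = 0.18 × 50/1000 = 0.009 mol; V_base = moles/0.14 × 1000 = 64.3 mL. At equivalence only the conjugate base is present: [A⁻] = 0.009/0.114 = 7.8750e-02 M. Kb = Kw/Ka = 1.71e-11; [OH⁻] = √(Kb × [A⁻]) = 1.1592e-06; pOH = 5.94; pH = 14 - pOH = 8.06.

V = 64.3 mL, pH = 8.06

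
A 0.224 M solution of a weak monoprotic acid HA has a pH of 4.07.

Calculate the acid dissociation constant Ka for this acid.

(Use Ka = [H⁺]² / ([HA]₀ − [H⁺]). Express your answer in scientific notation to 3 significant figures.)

[H⁺] = 10^(−pH) = 10^(−4.07) = 8.511e-05 M. For HA ⇌ H⁺ + A⁻, Ka = [H⁺][A⁻]/[HA] = [H⁺]² / ([HA]₀ − [H⁺]) = (8.511e-05)² / (0.224 − 8.511e-05) = 3.24e-08.

K_a = 3.24e-08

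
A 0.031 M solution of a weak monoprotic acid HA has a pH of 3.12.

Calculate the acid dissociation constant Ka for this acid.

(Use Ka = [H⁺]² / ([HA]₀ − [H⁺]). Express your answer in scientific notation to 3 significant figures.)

[H⁺] = 10^(−pH) = 10^(−3.12) = 7.586e-04 M. For HA ⇌ H⁺ + A⁻, Ka = [H⁺][A⁻]/[HA] = [H⁺]² / ([HA]₀ − [H⁺]) = (7.586e-04)² / (0.031 − 7.586e-04) = 1.90e-05.

K_a = 1.90e-05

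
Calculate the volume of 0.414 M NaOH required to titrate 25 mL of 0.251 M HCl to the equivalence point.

At equivalence: moles acid = moles base. moles HCl = 0.251 × 25/1000 = 0.006275 mol. V_base = moles / 0.414 × 1000 = 15.2 mL.

V_{base} = 15.2 mL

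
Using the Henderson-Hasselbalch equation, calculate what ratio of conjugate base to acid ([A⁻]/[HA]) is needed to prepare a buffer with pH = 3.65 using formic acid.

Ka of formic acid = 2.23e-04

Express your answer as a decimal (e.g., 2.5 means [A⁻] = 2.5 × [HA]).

pKa = -log(2.23e-04) = 3.6517. pH = pKa + log([A⁻]/[HA]), so log([A⁻]/[HA]) = pH − pKa = 3.65 − 3.6517 = -0.0017. [A⁻]/[HA] = 10^(-0.0017) = 0.996

[A⁻]/[HA] = 0.996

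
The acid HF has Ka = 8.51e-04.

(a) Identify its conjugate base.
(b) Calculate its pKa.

(a) The conjugate base is formed by removing one H⁺ from HF, giving F⁻. (b) pKa = -log(Ka) = -log(8.51e-04) = 3.07.

Conjugate base: F⁻; pK_a = 3.07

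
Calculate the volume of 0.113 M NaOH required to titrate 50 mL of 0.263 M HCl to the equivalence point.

At equivalence: moles acid = moles base. moles HCl = 0.263 × 50/1000 = 0.01315 mol. V_base = moles / 0.113 × 1000 = 116.4 mL.

V_{base} = 116.4 mL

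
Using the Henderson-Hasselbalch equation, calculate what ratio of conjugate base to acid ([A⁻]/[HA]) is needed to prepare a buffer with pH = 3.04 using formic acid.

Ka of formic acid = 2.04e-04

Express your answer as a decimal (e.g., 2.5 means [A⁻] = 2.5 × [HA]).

pKa = -log(2.04e-04) = 3.6904. pH = pKa + log([A⁻]/[HA]), so log([A⁻]/[HA]) = pH − pKa = 3.04 − 3.6904 = -0.6504. [A⁻]/[HA] = 10^(-0.6504) = 0.224

[A⁻]/[HA] = 0.224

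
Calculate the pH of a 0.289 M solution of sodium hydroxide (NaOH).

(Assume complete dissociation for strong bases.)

[OH⁻] = 0.289 M for strong base. pOH = -log[OH⁻] = 0.54, pH = 14 - pOH

pH = 13.46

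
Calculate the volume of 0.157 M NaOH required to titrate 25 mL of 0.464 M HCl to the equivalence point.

At equivalence: moles acid = moles base. moles HCl = 0.464 × 25/1000 = 0.0116 mol. V_base = moles / 0.157 × 1000 = 73.9 mL.

V_{base} = 73.9 mL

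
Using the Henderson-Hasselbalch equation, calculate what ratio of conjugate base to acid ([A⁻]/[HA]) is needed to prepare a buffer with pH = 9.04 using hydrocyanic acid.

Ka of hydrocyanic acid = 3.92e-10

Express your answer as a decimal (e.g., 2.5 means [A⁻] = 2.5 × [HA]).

pKa = -log(3.92e-10) = 9.4067. pH = pKa + log([A⁻]/[HA]), so log([A⁻]/[HA]) = pH − pKa = 9.04 − 9.4067 = -0.3667. [A⁻]/[HA] = 10^(-0.3667) = 0.430

[A⁻]/[HA] = 0.430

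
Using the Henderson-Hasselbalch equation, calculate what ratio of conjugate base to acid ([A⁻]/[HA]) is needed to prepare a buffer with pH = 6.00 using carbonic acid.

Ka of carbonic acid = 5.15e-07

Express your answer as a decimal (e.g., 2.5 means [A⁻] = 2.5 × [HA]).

pKa = -log(5.15e-07) = 6.2882. pH = pKa + log([A⁻]/[HA]), so log([A⁻]/[HA]) = pH − pKa = 6.00 − 6.2882 = -0.2882. [A⁻]/[HA] = 10^(-0.2882) = 0.515

[A⁻]/[HA] = 0.515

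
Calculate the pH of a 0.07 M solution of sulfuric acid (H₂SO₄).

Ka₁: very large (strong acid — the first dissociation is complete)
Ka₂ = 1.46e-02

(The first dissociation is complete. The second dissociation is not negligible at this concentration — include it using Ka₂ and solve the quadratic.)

First dissociation is complete: [H⁺]₀ = [HSO₄⁻]₀ = C = 0.07 M. Second dissociation HSO₄⁻ ⇌ H⁺ + SO₄²⁻: let x = [SO₄²⁻]. Ka₂ = (C + x)·x / (C − x) = 1.46e-02 → x² + (C + Ka₂)·x − Ka₂·C = 0 → x² + 0.08460·x − 1.022e-03 = 0. x = (−0.08460 + √(0.08460² + 4 × 1.022e-03)) / 2 = 1.0722e-02 M. [H⁺] = C + x = 0.07 + 1.0722e-02 = 8.0722e-02 M. pH = -log(8.0722e-02) = 1.09.

pH = 1.09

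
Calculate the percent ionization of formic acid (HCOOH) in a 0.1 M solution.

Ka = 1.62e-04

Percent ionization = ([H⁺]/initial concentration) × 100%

Using Ka equilibrium: x² + Ka×x - Ka×C = 0. Solving: [H⁺] = 3.9447e-03. Percent = (3.9447e-03/0.1) × 100

Percent ionization = 3.94%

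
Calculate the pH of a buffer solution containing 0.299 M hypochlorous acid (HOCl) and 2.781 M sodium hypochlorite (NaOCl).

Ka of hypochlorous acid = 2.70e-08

pKa = -log(2.70e-08) = 7.57. pH = pKa + log([A⁻]/[HA]) = 7.57 + log(2.781/0.299)

pH = 8.54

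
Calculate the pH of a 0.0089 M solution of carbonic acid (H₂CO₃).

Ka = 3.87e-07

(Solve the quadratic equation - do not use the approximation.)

x² + Ka×x - Ka×C = 0. Using quadratic formula: [H⁺] = 5.8495e-05

pH = 4.23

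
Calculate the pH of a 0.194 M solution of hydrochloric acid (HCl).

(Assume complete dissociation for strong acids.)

[H⁺] = 0.194 M for strong acid. pH = -log[H⁺] = -log(0.194)

pH = 0.71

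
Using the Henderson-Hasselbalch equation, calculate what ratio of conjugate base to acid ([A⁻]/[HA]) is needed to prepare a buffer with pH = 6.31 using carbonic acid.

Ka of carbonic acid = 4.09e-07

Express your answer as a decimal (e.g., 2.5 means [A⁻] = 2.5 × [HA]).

pKa = -log(4.09e-07) = 6.3883. pH = pKa + log([A⁻]/[HA]), so log([A⁻]/[HA]) = pH − pKa = 6.31 − 6.3883 = -0.0783. [A⁻]/[HA] = 10^(-0.0783) = 0.835

[A⁻]/[HA] = 0.835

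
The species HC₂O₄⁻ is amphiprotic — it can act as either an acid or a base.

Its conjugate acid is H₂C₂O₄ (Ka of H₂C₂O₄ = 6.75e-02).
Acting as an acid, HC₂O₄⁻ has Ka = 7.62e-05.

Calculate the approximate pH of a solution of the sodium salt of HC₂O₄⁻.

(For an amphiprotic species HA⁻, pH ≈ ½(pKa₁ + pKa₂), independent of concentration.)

pKa₁ = -log(6.75e-02) = 1.17; pKa₂ = -log(7.62e-05) = 4.12. For an amphiprotic species, pH ≈ ½(pKa₁ + pKa₂) = ½(1.17 + 4.12) = 2.64.

pH = 2.64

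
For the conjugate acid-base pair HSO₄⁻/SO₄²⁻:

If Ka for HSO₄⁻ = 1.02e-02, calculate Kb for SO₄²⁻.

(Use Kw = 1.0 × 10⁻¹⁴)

For a conjugate pair Ka × Kb = Kw, so Kb = Kw/Ka = 1.0 × 10⁻¹⁴ / 1.02e-02 = 9.80e-13.

K_b = 9.80e-13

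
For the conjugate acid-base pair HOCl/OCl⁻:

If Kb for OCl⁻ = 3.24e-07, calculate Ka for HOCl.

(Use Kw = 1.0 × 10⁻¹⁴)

For a conjugate pair Ka × Kb = Kw, so Ka = Kw/Kb = 1.0 × 10⁻¹⁴ / 3.24e-07 = 3.09e-08.

K_a = 3.09e-08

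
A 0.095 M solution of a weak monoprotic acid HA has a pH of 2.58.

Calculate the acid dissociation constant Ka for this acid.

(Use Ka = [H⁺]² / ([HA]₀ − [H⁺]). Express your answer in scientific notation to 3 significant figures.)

[H⁺] = 10^(−pH) = 10^(−2.58) = 2.630e-03 M. For HA ⇌ H⁺ + A⁻, Ka = [H⁺][A⁻]/[HA] = [H⁺]² / ([HA]₀ − [H⁺]) = (2.630e-03)² / (0.095 − 2.630e-03) = 7.49e-05.

K_a = 7.49e-05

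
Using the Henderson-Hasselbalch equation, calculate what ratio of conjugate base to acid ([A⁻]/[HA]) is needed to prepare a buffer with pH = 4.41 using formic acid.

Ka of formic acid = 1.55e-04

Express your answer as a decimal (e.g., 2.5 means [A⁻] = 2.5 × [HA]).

pKa = -log(1.55e-04) = 3.8097. pH = pKa + log([A⁻]/[HA]), so log([A⁻]/[HA]) = pH − pKa = 4.41 − 3.8097 = 0.6003. [A⁻]/[HA] = 10^(0.6003) = 3.98

[A⁻]/[HA] = 3.98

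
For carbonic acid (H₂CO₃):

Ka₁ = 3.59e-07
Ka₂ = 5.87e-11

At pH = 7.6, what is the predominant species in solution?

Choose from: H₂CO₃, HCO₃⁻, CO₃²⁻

pKa₁ = 6.44, pKa₂ = 10.23. For a polyprotic acid the predominant species crosses at each pKa: below pKa_n the protonated form dominates, above it the deprotonated form does. At pH = 7.6, the predominant species is HCO₃⁻.

HCO₃⁻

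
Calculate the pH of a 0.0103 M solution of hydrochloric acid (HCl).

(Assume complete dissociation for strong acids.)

[H⁺] = 0.0103 M for strong acid. pH = -log[H⁺] = -log(0.0103)

pH = 1.99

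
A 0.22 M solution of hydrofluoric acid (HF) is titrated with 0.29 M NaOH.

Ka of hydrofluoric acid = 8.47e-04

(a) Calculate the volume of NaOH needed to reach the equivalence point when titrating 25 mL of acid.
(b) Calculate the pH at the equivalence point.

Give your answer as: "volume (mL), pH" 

moles acid = 0.22 × 25/1000 = 0.0055 mol; V_base = moles/0.29 × 1000 = 19.0 mL. At equivalence only the conjugate base is present: [A⁻] = 0.0055/0.044 = 1.2510e-01 M. Kb = Kw/Ka = 1.18e-11; [OH⁻] = √(Kb × [A⁻]) = 1.2153e-06; pOH = 5.92; pH = 14 - pOH = 8.08.

V = 19.0 mL, pH = 8.08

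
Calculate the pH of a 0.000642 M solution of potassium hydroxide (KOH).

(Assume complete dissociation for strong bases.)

[OH⁻] = 0.000642 M for strong base. pOH = -log[OH⁻] = 3.19, pH = 14 - pOH

pH = 10.81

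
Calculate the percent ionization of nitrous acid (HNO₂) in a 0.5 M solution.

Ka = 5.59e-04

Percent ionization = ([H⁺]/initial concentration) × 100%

Using Ka equilibrium: x² + Ka×x - Ka×C = 0. Solving: [H⁺] = 1.6441e-02. Percent = (1.6441e-02/0.5) × 100

Percent ionization = 3.29%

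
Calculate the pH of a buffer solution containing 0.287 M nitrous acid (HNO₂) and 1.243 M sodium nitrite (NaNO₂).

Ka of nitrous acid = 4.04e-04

pKa = -log(4.04e-04) = 3.39. pH = pKa + log([A⁻]/[HA]) = 3.39 + log(1.243/0.287)

pH = 4.03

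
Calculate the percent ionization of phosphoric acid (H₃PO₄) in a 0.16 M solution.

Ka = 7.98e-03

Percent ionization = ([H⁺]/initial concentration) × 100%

Using Ka equilibrium: x² + Ka×x - Ka×C = 0. Solving: [H⁺] = 3.1964e-02. Percent = (3.1964e-02/0.16) × 100

Percent ionization = 20%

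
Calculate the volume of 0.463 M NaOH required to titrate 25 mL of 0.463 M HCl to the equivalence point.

At equivalence: moles acid = moles base. moles HCl = 0.463 × 25/1000 = 0.01158 mol. V_base = moles / 0.463 × 1000 = 25.0 mL.

V_{base} = 25.0 mL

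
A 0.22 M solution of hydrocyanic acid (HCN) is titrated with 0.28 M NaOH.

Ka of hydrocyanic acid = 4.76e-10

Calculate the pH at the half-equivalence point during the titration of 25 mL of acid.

At half-equivalence [HA] = [A⁻], so Henderson-Hasselbalch gives pH = pKa = -log(4.76e-10) = 9.32.

pH = pKa = 9.32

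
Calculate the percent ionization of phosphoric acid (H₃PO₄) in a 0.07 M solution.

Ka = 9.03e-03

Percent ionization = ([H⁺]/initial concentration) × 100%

Using Ka equilibrium: x² + Ka×x - Ka×C = 0. Solving: [H⁺] = 2.1029e-02. Percent = (2.1029e-02/0.07) × 100

Percent ionization = 30%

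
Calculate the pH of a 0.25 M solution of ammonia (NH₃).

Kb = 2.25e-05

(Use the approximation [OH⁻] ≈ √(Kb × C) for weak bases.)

[OH⁻] = √(Kb × C) = √(2.25e-05 × 0.25) = 2.3717e-03. pOH = 2.62, pH = 14 - pOH

pH = 11.38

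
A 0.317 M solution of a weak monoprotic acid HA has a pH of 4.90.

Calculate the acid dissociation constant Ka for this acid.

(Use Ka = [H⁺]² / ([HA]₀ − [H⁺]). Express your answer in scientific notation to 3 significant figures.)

[H⁺] = 10^(−pH) = 10^(−4.90) = 1.259e-05 M. For HA ⇌ H⁺ + A⁻, Ka = [H⁺][A⁻]/[HA] = [H⁺]² / ([HA]₀ − [H⁺]) = (1.259e-05)² / (0.317 − 1.259e-05) = 5.00e-10.

K_a = 5.00e-10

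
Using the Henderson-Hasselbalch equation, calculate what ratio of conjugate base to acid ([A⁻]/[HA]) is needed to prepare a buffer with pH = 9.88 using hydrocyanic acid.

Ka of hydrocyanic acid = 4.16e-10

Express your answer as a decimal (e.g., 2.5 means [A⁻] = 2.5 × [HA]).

pKa = -log(4.16e-10) = 9.3809. pH = pKa + log([A⁻]/[HA]), so log([A⁻]/[HA]) = pH − pKa = 9.88 − 9.3809 = 0.4991. [A⁻]/[HA] = 10^(0.4991) = 3.16

[A⁻]/[HA] = 3.16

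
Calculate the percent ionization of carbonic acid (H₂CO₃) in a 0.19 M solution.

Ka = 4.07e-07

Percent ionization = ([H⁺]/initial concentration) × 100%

Using Ka equilibrium: x² + Ka×x - Ka×C = 0. Solving: [H⁺] = 2.7788e-04. Percent = (2.7788e-04/0.19) × 100

Percent ionization = 0.146%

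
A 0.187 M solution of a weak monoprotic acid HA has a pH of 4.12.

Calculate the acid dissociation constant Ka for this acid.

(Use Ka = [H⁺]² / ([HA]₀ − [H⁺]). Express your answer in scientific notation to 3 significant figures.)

[H⁺] = 10^(−pH) = 10^(−4.12) = 7.586e-05 M. For HA ⇌ H⁺ + A⁻, Ka = [H⁺][A⁻]/[HA] = [H⁺]² / ([HA]₀ − [H⁺]) = (7.586e-05)² / (0.187 − 7.586e-05) = 3.08e-08.

K_a = 3.08e-08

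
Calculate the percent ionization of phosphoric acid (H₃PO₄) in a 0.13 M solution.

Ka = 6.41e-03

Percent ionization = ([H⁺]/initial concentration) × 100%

Using Ka equilibrium: x² + Ka×x - Ka×C = 0. Solving: [H⁺] = 2.5839e-02. Percent = (2.5839e-02/0.13) × 100

Percent ionization = 19.9%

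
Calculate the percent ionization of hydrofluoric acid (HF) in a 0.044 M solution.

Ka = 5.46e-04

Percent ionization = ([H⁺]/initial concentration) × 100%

Using Ka equilibrium: x² + Ka×x - Ka×C = 0. Solving: [H⁺] = 4.6360e-03. Percent = (4.6360e-03/0.044) × 100

Percent ionization = 10.5%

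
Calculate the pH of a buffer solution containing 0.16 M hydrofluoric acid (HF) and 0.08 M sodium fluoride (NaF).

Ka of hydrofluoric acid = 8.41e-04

pKa = -log(8.41e-04) = 3.08. pH = pKa + log([A⁻]/[HA]) = 3.08 + log(0.08/0.16)

pH = 2.77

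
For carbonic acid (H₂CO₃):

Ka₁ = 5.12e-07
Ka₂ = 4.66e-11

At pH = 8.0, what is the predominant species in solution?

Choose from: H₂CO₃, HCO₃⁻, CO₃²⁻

pKa₁ = 6.29, pKa₂ = 10.33. For a polyprotic acid the predominant species crosses at each pKa: below pKa_n the protonated form dominates, above it the deprotonated form does. At pH = 8.0, the predominant species is HCO₃⁻.

HCO₃⁻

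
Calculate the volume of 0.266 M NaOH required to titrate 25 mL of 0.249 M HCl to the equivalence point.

At equivalence: moles acid = moles base. moles HCl = 0.249 × 25/1000 = 0.006225 mol. V_base = moles / 0.266 × 1000 = 23.4 mL.

V_{base} = 23.4 mL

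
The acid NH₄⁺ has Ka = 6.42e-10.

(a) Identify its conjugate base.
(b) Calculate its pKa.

(a) The conjugate base is formed by removing one H⁺ from NH₄⁺, giving NH₃. (b) pKa = -log(Ka) = -log(6.42e-10) = 9.19.

Conjugate base: NH₃; pK_a = 9.19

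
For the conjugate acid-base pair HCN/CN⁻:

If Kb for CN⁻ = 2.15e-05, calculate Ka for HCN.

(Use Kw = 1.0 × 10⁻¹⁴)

For a conjugate pair Ka × Kb = Kw, so Ka = Kw/Kb = 1.0 × 10⁻¹⁴ / 2.15e-05 = 4.65e-10.

K_a = 4.65e-10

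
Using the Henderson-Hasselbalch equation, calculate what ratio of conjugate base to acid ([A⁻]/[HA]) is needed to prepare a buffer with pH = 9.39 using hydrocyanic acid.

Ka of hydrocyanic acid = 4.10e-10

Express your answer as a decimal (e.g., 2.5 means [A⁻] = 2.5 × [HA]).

pKa = -log(4.10e-10) = 9.3872. pH = pKa + log([A⁻]/[HA]), so log([A⁻]/[HA]) = pH − pKa = 9.39 − 9.3872 = 0.0028. [A⁻]/[HA] = 10^(0.0028) = 1.01

[A⁻]/[HA] = 1.01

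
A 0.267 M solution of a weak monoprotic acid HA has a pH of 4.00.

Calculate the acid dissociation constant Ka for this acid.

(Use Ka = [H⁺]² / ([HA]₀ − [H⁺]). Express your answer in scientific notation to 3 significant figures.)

[H⁺] = 10^(−pH) = 10^(−4.00) = 1.000e-04 M. For HA ⇌ H⁺ + A⁻, Ka = [H⁺][A⁻]/[HA] = [H⁺]² / ([HA]₀ − [H⁺]) = (1.000e-04)² / (0.267 − 1.000e-04) = 3.75e-08.

K_a = 3.75e-08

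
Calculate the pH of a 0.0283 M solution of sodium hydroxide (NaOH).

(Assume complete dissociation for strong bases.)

[OH⁻] = 0.0283 M for strong base. pOH = -log[OH⁻] = 1.55, pH = 14 - pOH

pH = 12.45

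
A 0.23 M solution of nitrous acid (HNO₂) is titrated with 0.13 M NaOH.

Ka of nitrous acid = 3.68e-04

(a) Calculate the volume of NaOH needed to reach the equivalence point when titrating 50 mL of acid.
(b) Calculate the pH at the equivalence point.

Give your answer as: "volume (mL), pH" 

moles acid = 0.23 × 50/1000 = 0.0115 mol; V_base = moles/0.13 × 1000 = 88.5 mL. At equivalence only the conjugate base is present: [A⁻] = 0.0115/0.138 = 8.3056e-02 M. Kb = Kw/Ka = 2.72e-11; [OH⁻] = √(Kb × [A⁻]) = 1.5023e-06; pOH = 5.82; pH = 14 - pOH = 8.18.

V = 88.5 mL, pH = 8.18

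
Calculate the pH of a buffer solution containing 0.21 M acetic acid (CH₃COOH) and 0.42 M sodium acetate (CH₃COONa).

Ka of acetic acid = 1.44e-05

pKa = -log(1.44e-05) = 4.84. pH = pKa + log([A⁻]/[HA]) = 4.84 + log(0.42/0.21)

pH = 5.14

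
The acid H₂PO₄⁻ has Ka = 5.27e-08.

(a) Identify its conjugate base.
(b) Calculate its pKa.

(a) The conjugate base is formed by removing one H⁺ from H₂PO₄⁻, giving HPO₄²⁻. (b) pKa = -log(Ka) = -log(5.27e-08) = 7.28.

Conjugate base: HPO₄²⁻; pK_a = 7.28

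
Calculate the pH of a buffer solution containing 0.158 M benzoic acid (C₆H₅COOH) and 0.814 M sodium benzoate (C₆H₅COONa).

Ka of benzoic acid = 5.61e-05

pKa = -log(5.61e-05) = 4.25. pH = pKa + log([A⁻]/[HA]) = 4.25 + log(0.814/0.158)

pH = 4.96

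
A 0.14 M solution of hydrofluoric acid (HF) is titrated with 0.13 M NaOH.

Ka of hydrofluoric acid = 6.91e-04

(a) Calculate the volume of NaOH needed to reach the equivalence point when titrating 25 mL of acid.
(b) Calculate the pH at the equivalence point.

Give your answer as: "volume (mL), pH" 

moles acid = 0.14 × 25/1000 = 0.0035 mol; V_base = moles/0.13 × 1000 = 26.9 mL. At equivalence only the conjugate base is present: [A⁻] = 0.0035/0.052 = 6.7407e-02 M. Kb = Kw/Ka = 1.45e-11; [OH⁻] = √(Kb × [A⁻]) = 9.8768e-07; pOH = 6.01; pH = 14 - pOH = 7.99.

V = 26.9 mL, pH = 7.99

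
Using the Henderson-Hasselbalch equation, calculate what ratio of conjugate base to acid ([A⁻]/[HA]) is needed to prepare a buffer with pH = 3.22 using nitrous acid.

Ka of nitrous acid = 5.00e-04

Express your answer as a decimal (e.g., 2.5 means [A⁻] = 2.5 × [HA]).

pKa = -log(5.00e-04) = 3.3010. pH = pKa + log([A⁻]/[HA]), so log([A⁻]/[HA]) = pH − pKa = 3.22 − 3.3010 = -0.0810. [A⁻]/[HA] = 10^(-0.0810) = 0.830

[A⁻]/[HA] = 0.830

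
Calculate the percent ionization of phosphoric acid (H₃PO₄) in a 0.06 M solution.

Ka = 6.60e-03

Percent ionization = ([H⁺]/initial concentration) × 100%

Using Ka equilibrium: x² + Ka×x - Ka×C = 0. Solving: [H⁺] = 1.6872e-02. Percent = (1.6872e-02/0.06) × 100

Percent ionization = 28.1%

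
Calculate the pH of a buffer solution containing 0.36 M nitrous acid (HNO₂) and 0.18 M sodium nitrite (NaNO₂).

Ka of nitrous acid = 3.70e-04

pKa = -log(3.70e-04) = 3.43. pH = pKa + log([A⁻]/[HA]) = 3.43 + log(0.18/0.36)

pH = 3.13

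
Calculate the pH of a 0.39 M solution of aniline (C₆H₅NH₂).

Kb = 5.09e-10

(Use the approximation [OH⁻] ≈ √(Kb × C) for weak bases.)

[OH⁻] = √(Kb × C) = √(5.09e-10 × 0.39) = 1.4089e-05. pOH = 4.85, pH = 14 - pOH

pH = 9.15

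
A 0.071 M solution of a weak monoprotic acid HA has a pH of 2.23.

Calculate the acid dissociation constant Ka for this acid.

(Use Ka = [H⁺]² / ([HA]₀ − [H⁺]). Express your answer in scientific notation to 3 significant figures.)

[H⁺] = 10^(−pH) = 10^(−2.23) = 5.888e-03 M. For HA ⇌ H⁺ + A⁻, Ka = [H⁺][A⁻]/[HA] = [H⁺]² / ([HA]₀ − [H⁺]) = (5.888e-03)² / (0.071 − 5.888e-03) = 5.33e-04.

K_a = 5.33e-04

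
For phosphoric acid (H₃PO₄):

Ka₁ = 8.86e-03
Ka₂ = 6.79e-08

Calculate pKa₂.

pKa₂ = -log(Ka₂) = -log(6.79e-08) = 7.17.

pK_{a2} = 7.17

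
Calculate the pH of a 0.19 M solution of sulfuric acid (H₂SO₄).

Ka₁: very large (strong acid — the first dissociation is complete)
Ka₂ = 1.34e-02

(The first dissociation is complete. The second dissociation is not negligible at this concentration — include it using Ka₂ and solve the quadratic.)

First dissociation is complete: [H⁺]₀ = [HSO₄⁻]₀ = C = 0.19 M. Second dissociation HSO₄⁻ ⇌ H⁺ + SO₄²⁻: let x = [SO₄²⁻]. Ka₂ = (C + x)·x / (C − x) = 1.34e-02 → x² + (C + Ka₂)·x − Ka₂·C = 0 → x² + 0.20340·x − 2.546e-03 = 0. x = (−0.20340 + √(0.20340² + 4 × 2.546e-03)) / 2 = 1.1829e-02 M. [H⁺] = C + x = 0.19 + 1.1829e-02 = 2.0183e-01 M. pH = -log(2.0183e-01) = 0.70.

pH = 0.70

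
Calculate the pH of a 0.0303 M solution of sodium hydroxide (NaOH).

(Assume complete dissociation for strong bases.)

[OH⁻] = 0.0303 M for strong base. pOH = -log[OH⁻] = 1.52, pH = 14 - pOH

pH = 12.48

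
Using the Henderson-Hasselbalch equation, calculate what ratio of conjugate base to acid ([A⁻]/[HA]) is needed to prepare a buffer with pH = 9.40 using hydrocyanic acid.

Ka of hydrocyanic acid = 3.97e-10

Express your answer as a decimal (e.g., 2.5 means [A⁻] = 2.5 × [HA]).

pKa = -log(3.97e-10) = 9.4012. pH = pKa + log([A⁻]/[HA]), so log([A⁻]/[HA]) = pH − pKa = 9.40 − 9.4012 = -0.0012. [A⁻]/[HA] = 10^(-0.0012) = 0.997

[A⁻]/[HA] = 0.997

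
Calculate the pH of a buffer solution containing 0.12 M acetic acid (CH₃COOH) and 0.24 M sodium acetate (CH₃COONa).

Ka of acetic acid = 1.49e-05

pKa = -log(1.49e-05) = 4.83. pH = pKa + log([A⁻]/[HA]) = 4.83 + log(0.24/0.12)

pH = 5.13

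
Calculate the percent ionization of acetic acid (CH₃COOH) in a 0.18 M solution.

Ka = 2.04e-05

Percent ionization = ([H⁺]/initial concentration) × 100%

Using Ka equilibrium: x² + Ka×x - Ka×C = 0. Solving: [H⁺] = 1.9061e-03. Percent = (1.9061e-03/0.18) × 100

Percent ionization = 1.06%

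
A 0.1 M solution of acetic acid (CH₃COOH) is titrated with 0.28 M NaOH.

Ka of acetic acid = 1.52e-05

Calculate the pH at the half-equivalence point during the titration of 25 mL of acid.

At half-equivalence [HA] = [A⁻], so Henderson-Hasselbalch gives pH = pKa = -log(1.52e-05) = 4.82.

pH = pKa = 4.82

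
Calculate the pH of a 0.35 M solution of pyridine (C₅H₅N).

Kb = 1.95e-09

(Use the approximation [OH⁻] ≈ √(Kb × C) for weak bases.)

[OH⁻] = √(Kb × C) = √(1.95e-09 × 0.35) = 2.6125e-05. pOH = 4.58, pH = 14 - pOH

pH = 9.42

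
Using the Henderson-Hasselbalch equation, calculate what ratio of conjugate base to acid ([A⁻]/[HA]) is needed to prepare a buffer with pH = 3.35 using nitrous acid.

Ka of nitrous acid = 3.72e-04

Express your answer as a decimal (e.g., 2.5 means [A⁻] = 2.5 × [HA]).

pKa = -log(3.72e-04) = 3.4295. pH = pKa + log([A⁻]/[HA]), so log([A⁻]/[HA]) = pH − pKa = 3.35 − 3.4295 = -0.0795. [A⁻]/[HA] = 10^(-0.0795) = 0.833

[A⁻]/[HA] = 0.833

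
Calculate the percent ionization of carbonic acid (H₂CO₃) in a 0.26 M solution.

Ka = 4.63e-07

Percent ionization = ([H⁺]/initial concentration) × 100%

Using Ka equilibrium: x² + Ka×x - Ka×C = 0. Solving: [H⁺] = 3.4673e-04. Percent = (3.4673e-04/0.26) × 100

Percent ionization = 0.133%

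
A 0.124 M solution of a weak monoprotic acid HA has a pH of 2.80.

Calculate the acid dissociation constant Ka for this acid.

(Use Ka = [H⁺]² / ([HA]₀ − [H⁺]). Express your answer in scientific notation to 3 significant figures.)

[H⁺] = 10^(−pH) = 10^(−2.80) = 1.585e-03 M. For HA ⇌ H⁺ + A⁻, Ka = [H⁺][A⁻]/[HA] = [H⁺]² / ([HA]₀ − [H⁺]) = (1.585e-03)² / (0.124 − 1.585e-03) = 2.05e-05.

K_a = 2.05e-05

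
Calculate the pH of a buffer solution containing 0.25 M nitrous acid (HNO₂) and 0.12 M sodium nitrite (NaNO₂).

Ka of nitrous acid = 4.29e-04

pKa = -log(4.29e-04) = 3.37. pH = pKa + log([A⁻]/[HA]) = 3.37 + log(0.12/0.25)

pH = 3.05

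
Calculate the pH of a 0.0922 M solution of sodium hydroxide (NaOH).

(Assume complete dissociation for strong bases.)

[OH⁻] = 0.0922 M for strong base. pOH = -log[OH⁻] = 1.04, pH = 14 - pOH

pH = 12.96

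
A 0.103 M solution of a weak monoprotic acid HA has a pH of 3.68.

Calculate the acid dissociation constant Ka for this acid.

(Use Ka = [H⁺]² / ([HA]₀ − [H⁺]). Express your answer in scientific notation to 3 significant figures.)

[H⁺] = 10^(−pH) = 10^(−3.68) = 2.089e-04 M. For HA ⇌ H⁺ + A⁻, Ka = [H⁺][A⁻]/[HA] = [H⁺]² / ([HA]₀ − [H⁺]) = (2.089e-04)² / (0.103 − 2.089e-04) = 4.25e-07.

K_a = 4.25e-07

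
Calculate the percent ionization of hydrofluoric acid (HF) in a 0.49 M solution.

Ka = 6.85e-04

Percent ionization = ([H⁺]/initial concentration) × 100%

Using Ka equilibrium: x² + Ka×x - Ka×C = 0. Solving: [H⁺] = 1.7981e-02. Percent = (1.7981e-02/0.49) × 100

Percent ionization = 3.67%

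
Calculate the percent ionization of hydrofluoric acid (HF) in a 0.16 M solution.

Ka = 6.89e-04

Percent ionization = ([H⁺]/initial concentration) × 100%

Using Ka equilibrium: x² + Ka×x - Ka×C = 0. Solving: [H⁺] = 1.0161e-02. Percent = (1.0161e-02/0.16) × 100

Percent ionization = 6.35%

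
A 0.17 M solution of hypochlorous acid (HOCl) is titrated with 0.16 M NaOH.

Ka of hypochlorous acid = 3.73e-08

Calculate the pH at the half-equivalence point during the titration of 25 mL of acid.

At half-equivalence [HA] = [A⁻], so Henderson-Hasselbalch gives pH = pKa = -log(3.73e-08) = 7.43.

pH = pKa = 7.43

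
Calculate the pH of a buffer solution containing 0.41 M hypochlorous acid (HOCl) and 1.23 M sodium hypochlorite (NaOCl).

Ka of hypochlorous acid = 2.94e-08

pKa = -log(2.94e-08) = 7.53. pH = pKa + log([A⁻]/[HA]) = 7.53 + log(1.23/0.41)

pH = 8.01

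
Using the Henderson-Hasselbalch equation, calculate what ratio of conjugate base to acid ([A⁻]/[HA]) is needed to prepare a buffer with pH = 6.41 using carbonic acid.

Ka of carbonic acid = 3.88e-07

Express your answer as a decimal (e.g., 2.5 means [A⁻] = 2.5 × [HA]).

pKa = -log(3.88e-07) = 6.4112. pH = pKa + log([A⁻]/[HA]), so log([A⁻]/[HA]) = pH − pKa = 6.41 − 6.4112 = -0.0012. [A⁻]/[HA] = 10^(-0.0012) = 0.997

[A⁻]/[HA] = 0.997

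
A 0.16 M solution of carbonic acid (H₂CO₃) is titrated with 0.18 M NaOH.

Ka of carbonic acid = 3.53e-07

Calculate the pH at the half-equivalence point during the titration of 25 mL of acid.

At half-equivalence [HA] = [A⁻], so Henderson-Hasselbalch gives pH = pKa = -log(3.53e-07) = 6.45.

pH = pKa = 6.45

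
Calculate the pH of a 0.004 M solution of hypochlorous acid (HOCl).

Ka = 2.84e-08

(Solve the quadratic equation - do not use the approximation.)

x² + Ka×x - Ka×C = 0. Using quadratic formula: [H⁺] = 1.0644e-05

pH = 4.97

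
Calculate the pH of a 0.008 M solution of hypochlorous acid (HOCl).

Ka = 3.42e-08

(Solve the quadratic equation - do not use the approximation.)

x² + Ka×x - Ka×C = 0. Using quadratic formula: [H⁺] = 1.6524e-05

pH = 4.78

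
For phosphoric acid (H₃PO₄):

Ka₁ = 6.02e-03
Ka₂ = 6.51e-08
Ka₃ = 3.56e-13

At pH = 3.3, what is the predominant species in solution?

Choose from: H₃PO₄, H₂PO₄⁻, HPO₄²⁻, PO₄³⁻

pKa₁ = 2.22, pKa₂ = 7.19, pKa₃ = 12.45. For a polyprotic acid the predominant species crosses at each pKa: below pKa_n the protonated form dominates, above it the deprotonated form does. At pH = 3.3, the predominant species is H₂PO₄⁻.

H₂PO₄⁻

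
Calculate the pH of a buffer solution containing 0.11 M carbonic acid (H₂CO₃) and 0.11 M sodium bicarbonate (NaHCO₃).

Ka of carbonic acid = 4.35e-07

pKa = -log(4.35e-07) = 6.36. pH = pKa + log([A⁻]/[HA]) = 6.36 + log(0.11/0.11)

pH = 6.36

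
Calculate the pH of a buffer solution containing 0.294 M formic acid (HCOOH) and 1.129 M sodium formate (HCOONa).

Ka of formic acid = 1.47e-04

pKa = -log(1.47e-04) = 3.83. pH = pKa + log([A⁻]/[HA]) = 3.83 + log(1.129/0.294)

pH = 4.42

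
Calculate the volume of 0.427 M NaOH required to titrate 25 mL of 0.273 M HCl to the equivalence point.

At equivalence: moles acid = moles base. moles HCl = 0.273 × 25/1000 = 0.006825 mol. V_base = moles / 0.427 × 1000 = 16.0 mL.

V_{base} = 16.0 mL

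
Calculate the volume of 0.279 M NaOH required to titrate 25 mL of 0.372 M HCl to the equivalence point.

At equivalence: moles acid = moles base. moles HCl = 0.372 × 25/1000 = 0.0093 mol. V_base = moles / 0.279 × 1000 = 33.3 mL.

V_{base} = 33.3 mL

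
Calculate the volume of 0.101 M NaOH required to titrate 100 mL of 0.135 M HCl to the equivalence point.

At equivalence: moles acid = moles base. moles HCl = 0.135 × 100/1000 = 0.0135 mol. V_base = moles / 0.101 × 1000 = 133.7 mL.

V_{base} = 133.7 mL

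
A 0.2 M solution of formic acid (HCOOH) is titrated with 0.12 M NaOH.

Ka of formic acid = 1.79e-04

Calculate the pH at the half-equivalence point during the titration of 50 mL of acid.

At half-equivalence [HA] = [A⁻], so Henderson-Hasselbalch gives pH = pKa = -log(1.79e-04) = 3.75.

pH = pKa = 3.75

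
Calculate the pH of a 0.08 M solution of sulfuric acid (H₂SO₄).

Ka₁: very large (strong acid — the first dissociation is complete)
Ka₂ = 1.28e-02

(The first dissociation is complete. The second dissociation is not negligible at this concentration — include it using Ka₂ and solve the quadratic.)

First dissociation is complete: [H⁺]₀ = [HSO₄⁻]₀ = C = 0.08 M. Second dissociation HSO₄⁻ ⇌ H⁺ + SO₄²⁻: let x = [SO₄²⁻]. Ka₂ = (C + x)·x / (C − x) = 1.28e-02 → x² + (C + Ka₂)·x − Ka₂·C = 0 → x² + 0.09280·x − 1.024e-03 = 0. x = (−0.09280 + √(0.09280² + 4 × 1.024e-03)) / 2 = 9.9645e-03 M. [H⁺] = C + x = 0.08 + 9.9645e-03 = 8.9965e-02 M. pH = -log(8.9965e-02) = 1.05.

pH = 1.05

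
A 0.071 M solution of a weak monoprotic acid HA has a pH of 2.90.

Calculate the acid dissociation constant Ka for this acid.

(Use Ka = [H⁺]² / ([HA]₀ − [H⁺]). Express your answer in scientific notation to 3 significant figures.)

[H⁺] = 10^(−pH) = 10^(−2.90) = 1.259e-03 M. For HA ⇌ H⁺ + A⁻, Ka = [H⁺][A⁻]/[HA] = [H⁺]² / ([HA]₀ − [H⁺]) = (1.259e-03)² / (0.071 − 1.259e-03) = 2.27e-05.

K_a = 2.27e-05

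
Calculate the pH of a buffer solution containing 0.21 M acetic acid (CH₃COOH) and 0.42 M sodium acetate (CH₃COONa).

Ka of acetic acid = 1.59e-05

pKa = -log(1.59e-05) = 4.80. pH = pKa + log([A⁻]/[HA]) = 4.80 + log(0.42/0.21)

pH = 5.10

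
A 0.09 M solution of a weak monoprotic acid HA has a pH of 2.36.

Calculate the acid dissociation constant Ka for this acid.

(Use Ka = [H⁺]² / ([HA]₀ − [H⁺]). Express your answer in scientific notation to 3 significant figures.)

[H⁺] = 10^(−pH) = 10^(−2.36) = 4.365e-03 M. For HA ⇌ H⁺ + A⁻, Ka = [H⁺][A⁻]/[HA] = [H⁺]² / ([HA]₀ − [H⁺]) = (4.365e-03)² / (0.09 − 4.365e-03) = 2.23e-04.

K_a = 2.23e-04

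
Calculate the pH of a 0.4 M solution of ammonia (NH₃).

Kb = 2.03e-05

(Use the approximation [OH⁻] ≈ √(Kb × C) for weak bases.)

[OH⁻] = √(Kb × C) = √(2.03e-05 × 0.4) = 2.8496e-03. pOH = 2.55, pH = 14 - pOH

pH = 11.45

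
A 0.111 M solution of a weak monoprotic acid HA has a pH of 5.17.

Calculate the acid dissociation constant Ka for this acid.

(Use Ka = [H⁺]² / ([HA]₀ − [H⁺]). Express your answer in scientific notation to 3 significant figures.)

[H⁺] = 10^(−pH) = 10^(−5.17) = 6.761e-06 M. For HA ⇌ H⁺ + A⁻, Ka = [H⁺][A⁻]/[HA] = [H⁺]² / ([HA]₀ − [H⁺]) = (6.761e-06)² / (0.111 − 6.761e-06) = 4.12e-10.

K_a = 4.12e-10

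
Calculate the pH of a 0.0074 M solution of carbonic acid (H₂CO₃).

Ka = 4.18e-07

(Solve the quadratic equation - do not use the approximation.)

x² + Ka×x - Ka×C = 0. Using quadratic formula: [H⁺] = 5.5408e-05

pH = 4.26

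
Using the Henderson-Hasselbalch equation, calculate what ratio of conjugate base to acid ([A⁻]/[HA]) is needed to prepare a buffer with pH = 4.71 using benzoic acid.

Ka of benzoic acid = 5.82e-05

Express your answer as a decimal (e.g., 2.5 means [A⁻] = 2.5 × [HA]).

pKa = -log(5.82e-05) = 4.2351. pH = pKa + log([A⁻]/[HA]), so log([A⁻]/[HA]) = pH − pKa = 4.71 − 4.2351 = 0.4749. [A⁻]/[HA] = 10^(0.4749) = 2.98

[A⁻]/[HA] = 2.98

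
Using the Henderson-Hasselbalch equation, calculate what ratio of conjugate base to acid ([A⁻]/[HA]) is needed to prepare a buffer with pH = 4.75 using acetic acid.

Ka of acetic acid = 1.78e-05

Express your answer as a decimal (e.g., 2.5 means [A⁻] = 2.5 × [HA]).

pKa = -log(1.78e-05) = 4.7496. pH = pKa + log([A⁻]/[HA]), so log([A⁻]/[HA]) = pH − pKa = 4.75 − 4.7496 = 0.0004. [A⁻]/[HA] = 10^(0.0004) = 1.00

[A⁻]/[HA] = 1.00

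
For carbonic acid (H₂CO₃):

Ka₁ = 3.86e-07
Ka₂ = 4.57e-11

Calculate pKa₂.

pKa₂ = -log(Ka₂) = -log(4.57e-11) = 10.34.

pK_{a2} = 10.34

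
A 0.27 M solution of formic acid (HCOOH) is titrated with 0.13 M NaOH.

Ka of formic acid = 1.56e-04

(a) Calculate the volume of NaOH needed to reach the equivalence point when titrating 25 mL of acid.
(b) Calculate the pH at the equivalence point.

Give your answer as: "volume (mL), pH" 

moles acid = 0.27 × 25/1000 = 0.00675 mol; V_base = moles/0.13 × 1000 = 51.9 mL. At equivalence only the conjugate base is present: [A⁻] = 0.00675/0.077 = 8.7750e-02 M. Kb = Kw/Ka = 6.41e-11; [OH⁻] = √(Kb × [A⁻]) = 2.3717e-06; pOH = 5.62; pH = 14 - pOH = 8.38.

V = 51.9 mL, pH = 8.38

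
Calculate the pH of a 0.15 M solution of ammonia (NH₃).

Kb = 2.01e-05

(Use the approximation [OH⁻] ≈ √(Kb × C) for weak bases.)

[OH⁻] = √(Kb × C) = √(2.01e-05 × 0.15) = 1.7364e-03. pOH = 2.76, pH = 14 - pOH

pH = 11.24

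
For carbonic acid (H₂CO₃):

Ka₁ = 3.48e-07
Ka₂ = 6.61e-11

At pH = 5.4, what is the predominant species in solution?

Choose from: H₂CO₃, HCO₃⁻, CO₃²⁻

pKa₁ = 6.46, pKa₂ = 10.18. For a polyprotic acid the predominant species crosses at each pKa: below pKa_n the protonated form dominates, above it the deprotonated form does. At pH = 5.4, the predominant species is H₂CO₃.

H₂CO₃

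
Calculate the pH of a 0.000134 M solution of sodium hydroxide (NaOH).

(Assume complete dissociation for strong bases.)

[OH⁻] = 0.000134 M for strong base. pOH = -log[OH⁻] = 3.87, pH = 14 - pOH

pH = 10.13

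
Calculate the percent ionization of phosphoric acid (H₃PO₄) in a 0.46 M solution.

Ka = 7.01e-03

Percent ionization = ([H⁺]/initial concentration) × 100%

Using Ka equilibrium: x² + Ka×x - Ka×C = 0. Solving: [H⁺] = 5.3389e-02. Percent = (5.3389e-02/0.46) × 100

Percent ionization = 11.6%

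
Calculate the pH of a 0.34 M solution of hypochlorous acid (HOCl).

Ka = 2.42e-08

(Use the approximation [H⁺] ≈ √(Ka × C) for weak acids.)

[H⁺] = √(Ka × C) = √(2.42e-08 × 0.34) = 9.0708e-05. pH = -log(9.0708e-05)

pH = 4.04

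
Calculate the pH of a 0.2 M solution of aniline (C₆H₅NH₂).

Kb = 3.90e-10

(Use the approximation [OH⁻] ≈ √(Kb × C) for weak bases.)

[OH⁻] = √(Kb × C) = √(3.90e-10 × 0.2) = 8.8318e-06. pOH = 5.05, pH = 14 - pOH

pH = 8.95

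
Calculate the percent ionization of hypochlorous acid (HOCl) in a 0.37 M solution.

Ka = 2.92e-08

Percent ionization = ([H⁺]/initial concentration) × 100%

Using Ka equilibrium: x² + Ka×x - Ka×C = 0. Solving: [H⁺] = 1.0393e-04. Percent = (1.0393e-04/0.37) × 100

Percent ionization = 0.0281%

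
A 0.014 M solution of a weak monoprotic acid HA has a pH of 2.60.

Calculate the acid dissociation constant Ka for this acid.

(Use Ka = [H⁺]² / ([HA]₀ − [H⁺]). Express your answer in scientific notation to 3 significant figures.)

[H⁺] = 10^(−pH) = 10^(−2.60) = 2.512e-03 M. For HA ⇌ H⁺ + A⁻, Ka = [H⁺][A⁻]/[HA] = [H⁺]² / ([HA]₀ − [H⁺]) = (2.512e-03)² / (0.014 − 2.512e-03) = 5.49e-04.

K_a = 5.49e-04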